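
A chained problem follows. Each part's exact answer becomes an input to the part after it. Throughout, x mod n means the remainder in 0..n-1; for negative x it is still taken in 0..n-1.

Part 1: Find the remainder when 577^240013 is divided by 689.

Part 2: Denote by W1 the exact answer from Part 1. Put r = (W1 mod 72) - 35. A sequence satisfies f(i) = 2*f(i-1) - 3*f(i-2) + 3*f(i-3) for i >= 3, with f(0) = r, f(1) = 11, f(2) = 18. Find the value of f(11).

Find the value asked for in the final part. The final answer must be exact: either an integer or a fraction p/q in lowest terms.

1329

Part 1: squarings mod 689: 577^1=577, 577^2=142, 577^4=183, 577^8=417, 577^16=261, 577^32=599, 577^64=521, 577^128=664, 577^256=625, 577^512=651, 577^1024=66, 577^2048=222, 577^4096=365, 577^8192=248, 577^16384=183, 577^32768=417, 577^65536=261, 577^131072=599; 577^240013 = 577^1 * 577^4 * 577^8 * 577^128 * 577^256 * 577^2048 * 577^8192 * 577^32768 * 577^65536 * 577^131072 = 434 (mod 689); answer 434
Part 2: W1 = 434; r = -33; f(3) = 2*(18) - 3*(11) + 3*(-33) = -96; iterating: f(3)=-96, f(4)=-213, f(5)=-84, f(6)=183, f(7)=-21, f(8)=-843, f(9)=-1074, f(10)=318, f(11)=1329; answer 1329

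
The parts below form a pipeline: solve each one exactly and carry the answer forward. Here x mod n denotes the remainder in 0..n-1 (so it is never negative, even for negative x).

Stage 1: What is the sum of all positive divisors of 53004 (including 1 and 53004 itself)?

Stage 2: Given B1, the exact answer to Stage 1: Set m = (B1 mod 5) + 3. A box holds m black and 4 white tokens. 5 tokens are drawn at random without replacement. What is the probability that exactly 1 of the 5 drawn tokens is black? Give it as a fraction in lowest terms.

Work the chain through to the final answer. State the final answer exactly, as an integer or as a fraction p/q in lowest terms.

1/42

Stage 1: 53004 = 2^2 * 3 * 7 * 631; sigma = (1 + 2 + 4) * (1 + 3) * (1 + 7) * (1 + 631) = 7 * 4 * 8 * 632 = 141568; answer 141568
Stage 2: B1 = 141568; m = 6; total draws C(10,5) = 252; favorable C(6,1)*C(4,4) = 6; P = 1/42; answer 1/42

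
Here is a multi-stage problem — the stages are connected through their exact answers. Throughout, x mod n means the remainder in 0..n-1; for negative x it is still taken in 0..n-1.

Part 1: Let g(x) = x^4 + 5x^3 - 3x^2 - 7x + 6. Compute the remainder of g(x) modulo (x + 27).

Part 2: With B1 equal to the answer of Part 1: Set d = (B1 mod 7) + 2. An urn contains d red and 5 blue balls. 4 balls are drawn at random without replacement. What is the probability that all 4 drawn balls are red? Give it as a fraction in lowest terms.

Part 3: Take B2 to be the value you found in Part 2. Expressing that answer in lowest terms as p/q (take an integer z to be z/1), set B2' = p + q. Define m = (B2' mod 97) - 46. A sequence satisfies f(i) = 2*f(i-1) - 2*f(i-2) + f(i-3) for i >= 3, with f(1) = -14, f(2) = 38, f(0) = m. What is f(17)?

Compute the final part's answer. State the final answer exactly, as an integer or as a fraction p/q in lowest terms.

Part 1: remainder = value at the root: 1*(-27)^4 + 5*(-27)^3 - 3*(-27)^2 - 7*(-27)^1 + 6 = (531441) + (-98415) + (-2187) + (189) + (6) = 431034; answer 431034
Part 2: B1 = 431034; d = 4; total draws C(9,4) = 126; favorable C(4,4) = 1; P = 1/126; answer 1/126
Part 3: B2 = 1/126; threaded value p + q = 127; m = -16; f(3) = 2*(38) - 2*(-14) + 1*(-16) = 88; iterating: f(3)=88, f(4)=86, f(5)=34, f(6)=-16, f(7)=-14, f(8)=38, f(9)=88, f(10)=86, f(11)=34, f(12)=-16, f(13)=-14, f(14)=38, f(15)=88, f(16)=86, f(17)=34; answer 34

34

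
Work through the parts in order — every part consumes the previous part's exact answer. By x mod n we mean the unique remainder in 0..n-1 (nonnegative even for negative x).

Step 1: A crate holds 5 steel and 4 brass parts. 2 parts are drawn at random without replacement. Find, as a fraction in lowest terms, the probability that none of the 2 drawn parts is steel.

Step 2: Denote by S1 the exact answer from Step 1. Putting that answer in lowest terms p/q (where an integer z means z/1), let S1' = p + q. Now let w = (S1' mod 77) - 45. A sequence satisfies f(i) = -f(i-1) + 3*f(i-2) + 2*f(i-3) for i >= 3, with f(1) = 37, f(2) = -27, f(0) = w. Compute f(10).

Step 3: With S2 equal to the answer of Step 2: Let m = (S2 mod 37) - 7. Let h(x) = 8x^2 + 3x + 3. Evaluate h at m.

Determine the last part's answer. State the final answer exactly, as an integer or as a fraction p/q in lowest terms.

Step 1: total draws C(9,2) = 36; favorable C(4,2) = 6; P = 1/6; answer 1/6
Step 2: S1 = 1/6; threaded value p + q = 7; w = -38; f(3) = -1*(-27) + 3*(37) + 2*(-38) = 62; iterating: f(3)=62, f(4)=-69, f(5)=201, f(6)=-284, f(7)=749, f(8)=-1199, f(9)=2878, f(10)=-4977; answer -4977
Step 3: S2 = -4977; m = 11; 8*(11)^2 + 3*(11)^1 + 3 = (968) + (33) + (3) = 1004; answer 1004

1004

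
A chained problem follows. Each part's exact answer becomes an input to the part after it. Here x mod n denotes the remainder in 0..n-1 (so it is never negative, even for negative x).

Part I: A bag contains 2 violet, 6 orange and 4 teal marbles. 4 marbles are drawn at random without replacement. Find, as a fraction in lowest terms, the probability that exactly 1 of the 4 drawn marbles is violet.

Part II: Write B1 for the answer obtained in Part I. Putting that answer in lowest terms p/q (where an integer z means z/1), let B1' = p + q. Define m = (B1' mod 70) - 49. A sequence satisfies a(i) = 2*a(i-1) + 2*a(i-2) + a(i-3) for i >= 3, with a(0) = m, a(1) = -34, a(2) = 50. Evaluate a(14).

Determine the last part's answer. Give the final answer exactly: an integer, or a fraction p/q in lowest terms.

Part I: total draws C(12,4) = 495; favorable C(2,1)*C(10,3) = 240; P = 16/33; answer 16/33
Part II: B1 = 16/33; threaded value p + q = 49; m = 0; a(3) = 2*(50) + 2*(-34) + 1*(0) = 32; iterating: a(3)=32, a(4)=130, a(5)=374, a(6)=1040, a(7)=2958, a(8)=8370, a(9)=23696, a(10)=67090, a(11)=189942, a(12)=537760, a(13)=1522494, a(14)=4310450; answer 4310450

4310450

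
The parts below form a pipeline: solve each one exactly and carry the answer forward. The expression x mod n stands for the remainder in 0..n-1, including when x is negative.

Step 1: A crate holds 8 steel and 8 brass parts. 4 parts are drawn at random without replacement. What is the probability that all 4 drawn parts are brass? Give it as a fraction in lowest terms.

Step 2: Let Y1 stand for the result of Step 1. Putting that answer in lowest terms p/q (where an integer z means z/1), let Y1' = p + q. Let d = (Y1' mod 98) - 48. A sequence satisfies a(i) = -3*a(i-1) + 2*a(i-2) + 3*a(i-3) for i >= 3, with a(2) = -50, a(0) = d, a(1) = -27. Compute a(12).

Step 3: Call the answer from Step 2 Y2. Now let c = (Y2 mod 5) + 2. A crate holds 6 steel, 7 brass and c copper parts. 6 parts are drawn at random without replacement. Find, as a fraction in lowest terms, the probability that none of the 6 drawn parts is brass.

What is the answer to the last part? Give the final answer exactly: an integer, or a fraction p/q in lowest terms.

11/323

Step 1: total draws C(16,4) = 1820; favorable C(8,4) = 70; P = 1/26; answer 1/26
Step 2: Y1 = 1/26; threaded value p + q = 27; d = -21; a(3) = -3*(-50) + 2*(-27) + 3*(-21) = 33; iterating: a(3)=33, a(4)=-280, a(5)=756, a(6)=-2729, a(7)=8859, a(8)=-29767, a(9)=98832, a(10)=-329453, a(11)=1096722, a(12)=-3652576; answer -3652576
Step 3: Y2 = -3652576; c = 6; total draws C(19,6) = 27132; favorable C(12,6) = 924; P = 11/323; answer 11/323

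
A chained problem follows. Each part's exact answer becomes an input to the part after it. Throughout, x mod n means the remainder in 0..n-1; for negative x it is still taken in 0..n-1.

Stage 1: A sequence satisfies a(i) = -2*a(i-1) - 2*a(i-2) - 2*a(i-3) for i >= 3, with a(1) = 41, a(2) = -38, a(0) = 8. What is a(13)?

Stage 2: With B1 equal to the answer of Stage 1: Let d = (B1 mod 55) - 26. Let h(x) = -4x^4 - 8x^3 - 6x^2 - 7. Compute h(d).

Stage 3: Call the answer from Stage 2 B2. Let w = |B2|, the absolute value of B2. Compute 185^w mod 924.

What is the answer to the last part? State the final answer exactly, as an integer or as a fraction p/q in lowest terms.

Stage 1: a(3) = -2*(-38) - 2*(41) - 2*(8) = -22; iterating: a(3)=-22, a(4)=38, a(5)=44, a(6)=-120, a(7)=76, a(8)=0, a(9)=88, a(10)=-328, a(11)=480, a(12)=-480, a(13)=656; answer 656
Stage 2: B1 = 656; d = 25; -4*(25)^4 - 8*(25)^3 - 6*(25)^2 - 7 = (-1562500) + (-125000) + (-3750) + (-7) = -1691257; answer -1691257
Stage 3: B2 = -1691257; w = 1691257; squarings mod 924: 185^1=185, 185^2=37, 185^4=445, 185^8=289, 185^16=361, 185^32=37, 185^64=445, 185^128=289, 185^256=361, 185^512=37, 185^1024=445, 185^2048=289, 185^4096=361, 185^8192=37, 185^16384=445, 185^32768=289, 185^65536=361, 185^131072=37, 185^262144=445, 185^524288=289, 185^1048576=361; 185^1691257 = 185^1 * 185^8 * 185^16 * 185^32 * 185^64 * 185^512 * 185^1024 * 185^2048 * 185^16384 * 185^32768 * 185^65536 * 185^524288 * 185^1048576 = 521 (mod 924); answer 521

521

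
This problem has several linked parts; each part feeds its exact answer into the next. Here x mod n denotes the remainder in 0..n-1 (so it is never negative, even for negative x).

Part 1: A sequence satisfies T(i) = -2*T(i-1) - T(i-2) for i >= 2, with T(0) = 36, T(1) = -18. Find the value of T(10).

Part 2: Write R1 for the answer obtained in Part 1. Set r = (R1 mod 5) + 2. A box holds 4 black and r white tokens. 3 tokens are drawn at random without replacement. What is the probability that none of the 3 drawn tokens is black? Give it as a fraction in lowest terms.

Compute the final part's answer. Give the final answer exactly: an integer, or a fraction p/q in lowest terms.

1/35

Part 1: T(2) = -2*(-18) - 1*(36) = 0; iterating: T(2)=0, T(3)=18, T(4)=-36, T(5)=54, T(6)=-72, T(7)=90, T(8)=-108, T(9)=126, T(10)=-144; answer -144
Part 2: R1 = -144; r = 3; total draws C(7,3) = 35; favorable C(3,3) = 1; P = 1/35; answer 1/35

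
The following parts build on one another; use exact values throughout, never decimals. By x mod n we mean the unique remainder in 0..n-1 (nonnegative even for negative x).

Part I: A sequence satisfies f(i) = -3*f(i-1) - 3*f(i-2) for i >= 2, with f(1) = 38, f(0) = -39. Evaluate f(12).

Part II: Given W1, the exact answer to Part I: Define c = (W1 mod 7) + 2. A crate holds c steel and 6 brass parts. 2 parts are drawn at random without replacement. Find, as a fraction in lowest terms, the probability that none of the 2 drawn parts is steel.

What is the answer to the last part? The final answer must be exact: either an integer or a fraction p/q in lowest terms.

3/11

Part I: f(2) = -3*(38) - 3*(-39) = 3; iterating: f(2)=3, f(3)=-123, f(4)=360, f(5)=-711, f(6)=1053, f(7)=-1026, f(8)=-81, f(9)=3321, f(10)=-9720, f(11)=19197, f(12)=-28431; answer -28431
Part II: W1 = -28431; c = 5; total draws C(11,2) = 55; favorable C(6,2) = 15; P = 3/11; answer 3/11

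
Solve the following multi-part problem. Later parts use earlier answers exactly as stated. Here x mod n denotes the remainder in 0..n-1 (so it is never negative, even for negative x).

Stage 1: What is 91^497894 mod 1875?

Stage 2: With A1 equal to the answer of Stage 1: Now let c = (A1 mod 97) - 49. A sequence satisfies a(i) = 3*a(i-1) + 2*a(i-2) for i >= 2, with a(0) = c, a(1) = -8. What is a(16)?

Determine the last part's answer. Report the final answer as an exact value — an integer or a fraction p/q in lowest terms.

-4951830568

Stage 1: squarings mod 1875: 91^1=91, 91^2=781, 91^4=586, 91^8=271, 91^16=316, 91^32=481, 91^64=736, 91^128=1696, 91^256=166, 91^512=1306, 91^1024=1261, 91^2048=121, 91^4096=1516, 91^8192=1381, 91^16384=286, 91^32768=1171, 91^65536=616, 91^131072=706, 91^262144=1561; 91^497894 = 91^2 * 91^4 * 91^32 * 91^64 * 91^128 * 91^2048 * 91^4096 * 91^32768 * 91^65536 * 91^131072 * 91^262144 = 1561 (mod 1875); answer 1561
Stage 2: A1 = 1561; c = -40; a(2) = 3*(-8) + 2*(-40) = -104; iterating: a(2)=-104, a(3)=-328, a(4)=-1192, a(5)=-4232, a(6)=-15080, a(7)=-53704, a(8)=-191272, a(9)=-681224, a(10)=-2426216, a(11)=-8641096, a(12)=-30775720, a(13)=-109609352, a(14)=-390379496, a(15)=-1390357192, a(16)=-4951830568; answer -4951830568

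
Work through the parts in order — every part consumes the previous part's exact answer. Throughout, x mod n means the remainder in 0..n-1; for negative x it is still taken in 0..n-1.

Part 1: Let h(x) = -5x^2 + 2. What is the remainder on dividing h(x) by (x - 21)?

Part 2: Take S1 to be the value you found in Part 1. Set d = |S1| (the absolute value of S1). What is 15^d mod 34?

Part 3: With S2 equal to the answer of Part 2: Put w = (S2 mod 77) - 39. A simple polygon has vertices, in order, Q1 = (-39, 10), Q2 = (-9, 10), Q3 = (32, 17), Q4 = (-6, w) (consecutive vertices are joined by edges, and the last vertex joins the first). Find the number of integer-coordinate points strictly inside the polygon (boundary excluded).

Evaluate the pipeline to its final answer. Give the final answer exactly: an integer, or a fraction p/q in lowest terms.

Part 1: remainder = value at the root: -5*(21)^2 + 2 = (-2205) + (2) = -2203; answer -2203
Part 2: S1 = -2203; d = 2203; squarings mod 34: 15^1=15, 15^2=21, 15^4=33, 15^8=1, 15^16=1, 15^32=1, 15^64=1, 15^128=1, 15^256=1, 15^512=1, 15^1024=1, 15^2048=1; 15^2203 = 15^1 * 15^2 * 15^8 * 15^16 * 15^128 * 15^2048 = 9 (mod 34); answer 9
Part 3: S2 = 9; w = -30; cross terms: (-39*10 - -9*10)=-300, (-9*17 - 32*10)=-473, (32*-30 - -6*17)=-858, (-6*10 - -39*-30)=-1230; twice the area = |-2861| = 2861; area = 2861/2; boundary points = 30 + 1 + 1 + 1 = 33; strictly interior points = area - boundary/2 + 1 = 1415; answer 1415

1415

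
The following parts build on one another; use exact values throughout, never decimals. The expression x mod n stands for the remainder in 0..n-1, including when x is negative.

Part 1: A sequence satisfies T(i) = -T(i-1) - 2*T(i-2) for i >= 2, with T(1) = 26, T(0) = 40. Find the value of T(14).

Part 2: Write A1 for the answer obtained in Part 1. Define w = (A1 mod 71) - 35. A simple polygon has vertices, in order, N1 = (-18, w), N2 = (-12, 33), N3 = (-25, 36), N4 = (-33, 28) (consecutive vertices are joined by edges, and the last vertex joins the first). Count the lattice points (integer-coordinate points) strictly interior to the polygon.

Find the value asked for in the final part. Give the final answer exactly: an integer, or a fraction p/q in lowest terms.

Part 1: T(2) = -1*(26) - 2*(40) = -106; iterating: T(2)=-106, T(3)=54, T(4)=158, T(5)=-266, T(6)=-50, T(7)=582, T(8)=-482, T(9)=-682, T(10)=1646, T(11)=-282, T(12)=-3010, T(13)=3574, T(14)=2446; answer 2446
Part 2: A1 = 2446; w = -3; cross terms: (-18*33 - -12*-3)=-630, (-12*36 - -25*33)=393, (-25*28 - -33*36)=488, (-33*-3 - -18*28)=603; twice the area = |854| = 854; area = 427; boundary points = 6 + 1 + 8 + 1 = 16; strictly interior points = area - boundary/2 + 1 = 420; answer 420

420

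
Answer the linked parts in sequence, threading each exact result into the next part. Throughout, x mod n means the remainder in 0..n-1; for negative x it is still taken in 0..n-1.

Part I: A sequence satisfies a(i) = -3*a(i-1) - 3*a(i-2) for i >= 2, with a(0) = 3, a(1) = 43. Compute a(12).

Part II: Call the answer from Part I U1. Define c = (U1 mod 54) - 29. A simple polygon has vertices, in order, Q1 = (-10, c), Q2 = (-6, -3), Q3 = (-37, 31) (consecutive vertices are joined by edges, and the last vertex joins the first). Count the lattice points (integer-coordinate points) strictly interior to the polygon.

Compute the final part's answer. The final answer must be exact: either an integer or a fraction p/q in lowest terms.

51

Part I: a(2) = -3*(43) - 3*(3) = -138; iterating: a(2)=-138, a(3)=285, a(4)=-441, a(5)=468, a(6)=-81, a(7)=-1161, a(8)=3726, a(9)=-7695, a(10)=11907, a(11)=-12636, a(12)=2187; answer 2187
Part II: U1 = 2187; c = -2; cross terms: (-10*-3 - -6*-2)=18, (-6*31 - -37*-3)=-297, (-37*-2 - -10*31)=384; twice the area = |105| = 105; area = 105/2; boundary points = 1 + 1 + 3 = 5; strictly interior points = area - boundary/2 + 1 = 51; answer 51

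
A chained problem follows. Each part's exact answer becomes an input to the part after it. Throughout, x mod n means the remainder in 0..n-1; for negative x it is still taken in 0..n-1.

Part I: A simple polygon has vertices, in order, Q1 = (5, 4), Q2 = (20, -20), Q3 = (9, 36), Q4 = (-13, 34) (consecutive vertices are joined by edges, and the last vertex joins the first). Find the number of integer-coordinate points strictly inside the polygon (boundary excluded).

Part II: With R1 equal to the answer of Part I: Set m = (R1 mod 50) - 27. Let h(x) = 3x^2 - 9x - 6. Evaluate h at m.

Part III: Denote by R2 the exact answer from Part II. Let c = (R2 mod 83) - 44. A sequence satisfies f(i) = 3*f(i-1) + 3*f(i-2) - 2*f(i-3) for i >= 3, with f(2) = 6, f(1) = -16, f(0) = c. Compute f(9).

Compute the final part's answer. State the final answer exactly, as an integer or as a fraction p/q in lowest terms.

125494

Part I: cross terms: (5*-20 - 20*4)=-180, (20*36 - 9*-20)=900, (9*34 - -13*36)=774, (-13*4 - 5*34)=-222; twice the area = |1272| = 1272; area = 636; boundary points = 3 + 1 + 2 + 6 = 12; strictly interior points = area - boundary/2 + 1 = 631; answer 631
Part II: R1 = 631; m = 4; 3*(4)^2 - 9*(4)^1 - 6 = (48) + (-36) + (-6) = 6; answer 6
Part III: R2 = 6; c = -38; f(3) = 3*(6) + 3*(-16) - 2*(-38) = 46; iterating: f(3)=46, f(4)=188, f(5)=690, f(6)=2542, f(7)=9320, f(8)=34206, f(9)=125494; answer 125494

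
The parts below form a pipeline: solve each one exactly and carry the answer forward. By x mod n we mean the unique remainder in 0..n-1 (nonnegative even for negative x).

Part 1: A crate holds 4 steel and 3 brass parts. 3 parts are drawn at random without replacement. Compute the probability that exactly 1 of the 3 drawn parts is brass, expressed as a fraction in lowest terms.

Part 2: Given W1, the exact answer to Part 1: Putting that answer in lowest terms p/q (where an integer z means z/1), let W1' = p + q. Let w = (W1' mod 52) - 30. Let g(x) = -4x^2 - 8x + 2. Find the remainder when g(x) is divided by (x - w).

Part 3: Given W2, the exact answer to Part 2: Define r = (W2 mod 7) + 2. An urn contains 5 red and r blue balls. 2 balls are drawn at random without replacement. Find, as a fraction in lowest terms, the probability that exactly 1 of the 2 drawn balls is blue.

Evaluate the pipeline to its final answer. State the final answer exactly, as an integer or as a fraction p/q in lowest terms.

20/39

Part 1: total draws C(7,3) = 35; favorable C(3,1)*C(4,2) = 18; P = 18/35; answer 18/35
Part 2: W1 = 18/35; threaded value p + q = 53; w = -29; remainder = value at the root: -4*(-29)^2 - 8*(-29)^1 + 2 = (-3364) + (232) + (2) = -3130; answer -3130
Part 3: W2 = -3130; r = 8; total draws C(13,2) = 78; favorable C(8,1)*C(5,1) = 40; P = 20/39; answer 20/39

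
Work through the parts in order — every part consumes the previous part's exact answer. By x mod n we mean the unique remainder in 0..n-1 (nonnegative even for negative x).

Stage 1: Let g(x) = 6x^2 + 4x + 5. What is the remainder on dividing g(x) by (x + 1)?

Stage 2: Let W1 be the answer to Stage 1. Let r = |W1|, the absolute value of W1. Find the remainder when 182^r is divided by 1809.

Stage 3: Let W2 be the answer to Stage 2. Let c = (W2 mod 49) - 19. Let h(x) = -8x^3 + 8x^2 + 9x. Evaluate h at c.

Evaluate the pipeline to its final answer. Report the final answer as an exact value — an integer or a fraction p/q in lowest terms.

Stage 1: remainder = value at the root: 6*(-1)^2 + 4*(-1)^1 + 5 = (6) + (-4) + (5) = 7; answer 7
Stage 2: W1 = 7; r = 7; squarings mod 1809: 182^1=182, 182^2=562, 182^4=1078; 182^7 = 182^1 * 182^2 * 182^4 = 1793 (mod 1809); answer 1793
Stage 3: W2 = 1793; c = 10; -8*(10)^3 + 8*(10)^2 + 9*(10)^1 = (-8000) + (800) + (90) = -7110; answer -7110

-7110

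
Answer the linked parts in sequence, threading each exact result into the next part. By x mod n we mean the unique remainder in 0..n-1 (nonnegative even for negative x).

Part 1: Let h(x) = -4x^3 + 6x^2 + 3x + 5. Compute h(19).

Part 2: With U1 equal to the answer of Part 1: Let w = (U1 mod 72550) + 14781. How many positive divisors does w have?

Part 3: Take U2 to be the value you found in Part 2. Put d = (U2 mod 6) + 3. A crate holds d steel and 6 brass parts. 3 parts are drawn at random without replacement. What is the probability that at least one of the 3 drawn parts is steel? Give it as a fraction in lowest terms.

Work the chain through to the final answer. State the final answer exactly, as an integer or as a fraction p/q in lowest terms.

29/33

Part 1: -4*(19)^3 + 6*(19)^2 + 3*(19)^1 + 5 = (-27436) + (2166) + (57) + (5) = -25208; answer -25208
Part 2: U1 = -25208; w = 62123; 62123 = 23 * 37 * 73; number of divisors = (1+1) * (1+1) * (1+1) = 8; answer 8
Part 3: U2 = 8; d = 5; total draws C(11,3) = 165; complement C(6,3) = 20; favorable 165 - 20 = 145; P = 29/33; answer 29/33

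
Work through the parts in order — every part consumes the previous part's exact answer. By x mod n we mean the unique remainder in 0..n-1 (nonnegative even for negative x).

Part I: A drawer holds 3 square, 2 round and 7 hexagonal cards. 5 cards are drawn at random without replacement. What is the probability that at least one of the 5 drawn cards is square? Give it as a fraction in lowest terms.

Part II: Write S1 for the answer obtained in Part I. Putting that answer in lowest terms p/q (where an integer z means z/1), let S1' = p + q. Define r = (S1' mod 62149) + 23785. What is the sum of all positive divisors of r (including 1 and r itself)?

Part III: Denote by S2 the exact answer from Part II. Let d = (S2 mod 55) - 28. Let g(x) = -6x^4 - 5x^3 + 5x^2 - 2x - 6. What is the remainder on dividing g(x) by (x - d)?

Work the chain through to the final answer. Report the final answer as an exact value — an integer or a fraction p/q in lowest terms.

Part I: total draws C(12,5) = 792; complement C(9,5) = 126; favorable 792 - 126 = 666; P = 37/44; answer 37/44
Part II: S1 = 37/44; threaded value p + q = 81; r = 23866; 23866 = 2 * 11933; sigma = (1 + 2) * (1 + 11933) = 3 * 11934 = 35802; answer 35802
Part III: S2 = 35802; d = 24; remainder = value at the root: -6*(24)^4 - 5*(24)^3 + 5*(24)^2 - 2*(24)^1 - 6 = (-1990656) + (-69120) + (2880) + (-48) + (-6) = -2056950; answer -2056950

-2056950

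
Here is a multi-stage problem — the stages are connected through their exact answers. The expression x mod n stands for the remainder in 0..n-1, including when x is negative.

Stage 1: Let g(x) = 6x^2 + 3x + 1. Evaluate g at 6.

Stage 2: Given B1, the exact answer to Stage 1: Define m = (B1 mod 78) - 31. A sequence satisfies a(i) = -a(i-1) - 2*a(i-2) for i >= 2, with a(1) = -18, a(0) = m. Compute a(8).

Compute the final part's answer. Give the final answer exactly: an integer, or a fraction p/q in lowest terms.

Stage 1: 6*(6)^2 + 3*(6)^1 + 1 = (216) + (18) + (1) = 235; answer 235
Stage 2: B1 = 235; m = -30; a(2) = -1*(-18) - 2*(-30) = 78; iterating: a(2)=78, a(3)=-42, a(4)=-114, a(5)=198, a(6)=30, a(7)=-426, a(8)=366; answer 366

366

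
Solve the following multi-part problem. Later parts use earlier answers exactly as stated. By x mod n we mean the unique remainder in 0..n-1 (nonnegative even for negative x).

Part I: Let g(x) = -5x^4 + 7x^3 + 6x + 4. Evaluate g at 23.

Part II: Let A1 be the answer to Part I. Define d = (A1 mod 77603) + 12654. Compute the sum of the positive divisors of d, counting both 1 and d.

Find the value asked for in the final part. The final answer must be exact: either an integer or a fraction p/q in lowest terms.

Part I: -5*(23)^4 + 7*(23)^3 + 6*(23)^1 + 4 = (-1399205) + (85169) + (138) + (4) = -1313894; answer -1313894
Part II: A1 = -1313894; d = 18011; 18011 = 7 * 31 * 83; sigma = (1 + 7) * (1 + 31) * (1 + 83) = 8 * 32 * 84 = 21504; answer 21504

21504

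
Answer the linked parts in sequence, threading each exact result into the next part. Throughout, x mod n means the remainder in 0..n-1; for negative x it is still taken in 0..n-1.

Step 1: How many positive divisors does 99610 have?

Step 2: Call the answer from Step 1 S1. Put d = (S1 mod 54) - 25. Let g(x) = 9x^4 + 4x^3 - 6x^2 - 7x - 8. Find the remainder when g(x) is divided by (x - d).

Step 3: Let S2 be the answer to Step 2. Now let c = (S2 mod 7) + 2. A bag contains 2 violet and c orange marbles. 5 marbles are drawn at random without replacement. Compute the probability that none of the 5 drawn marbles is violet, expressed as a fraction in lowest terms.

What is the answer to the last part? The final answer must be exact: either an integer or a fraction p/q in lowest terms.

Step 1: 99610 = 2 * 5 * 7 * 1423; number of divisors = (1+1) * (1+1) * (1+1) * (1+1) = 16; answer 16
Step 2: S1 = 16; d = -9; remainder = value at the root: 9*(-9)^4 + 4*(-9)^3 - 6*(-9)^2 - 7*(-9)^1 - 8 = (59049) + (-2916) + (-486) + (63) + (-8) = 55702; answer 55702
Step 3: S2 = 55702; c = 5; total draws C(7,5) = 21; favorable C(5,5) = 1; P = 1/21; answer 1/21

1/21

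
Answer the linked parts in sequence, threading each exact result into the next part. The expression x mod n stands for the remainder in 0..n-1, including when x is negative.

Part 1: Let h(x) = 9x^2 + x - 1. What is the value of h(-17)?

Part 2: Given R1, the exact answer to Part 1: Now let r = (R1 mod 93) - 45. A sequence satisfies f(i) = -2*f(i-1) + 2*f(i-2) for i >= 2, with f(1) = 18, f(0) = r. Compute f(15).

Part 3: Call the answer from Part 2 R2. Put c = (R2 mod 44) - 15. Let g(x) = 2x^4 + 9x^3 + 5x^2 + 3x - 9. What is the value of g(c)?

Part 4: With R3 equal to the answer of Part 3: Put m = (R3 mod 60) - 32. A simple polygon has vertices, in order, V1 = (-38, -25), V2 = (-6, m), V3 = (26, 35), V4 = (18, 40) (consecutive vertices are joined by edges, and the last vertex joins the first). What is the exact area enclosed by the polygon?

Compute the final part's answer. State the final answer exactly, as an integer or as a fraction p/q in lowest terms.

1264

Part 1: 9*(-17)^2 + 1*(-17)^1 - 1 = (2601) + (-17) + (-1) = 2583; answer 2583
Part 2: R1 = 2583; r = 27; f(2) = -2*(18) + 2*(27) = 18; iterating: f(2)=18, f(3)=0, f(4)=36, f(5)=-72, f(6)=216, f(7)=-576, f(8)=1584, f(9)=-4320, f(10)=11808, f(11)=-32256, f(12)=88128, f(13)=-240768, f(14)=657792, f(15)=-1797120; answer -1797120
Part 3: R2 = -1797120; c = 1; 2*(1)^4 + 9*(1)^3 + 5*(1)^2 + 3*(1)^1 - 9 = (2) + (9) + (5) + (3) + (-9) = 10; answer 10
Part 4: R3 = 10; m = -22; cross terms: (-38*-22 - -6*-25)=686, (-6*35 - 26*-22)=362, (26*40 - 18*35)=410, (18*-25 - -38*40)=1070; twice the area = |2528| = 2528; area = 1264; answer 1264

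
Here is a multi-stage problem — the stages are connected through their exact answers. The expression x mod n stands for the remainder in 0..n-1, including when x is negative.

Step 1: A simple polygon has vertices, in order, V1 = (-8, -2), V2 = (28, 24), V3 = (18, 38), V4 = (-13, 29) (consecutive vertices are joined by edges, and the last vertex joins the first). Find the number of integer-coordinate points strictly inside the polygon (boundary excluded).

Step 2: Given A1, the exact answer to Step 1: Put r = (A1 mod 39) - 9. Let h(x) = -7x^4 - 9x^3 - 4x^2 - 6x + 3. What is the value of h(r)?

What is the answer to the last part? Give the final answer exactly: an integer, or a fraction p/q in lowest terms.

Step 1: cross terms: (-8*24 - 28*-2)=-136, (28*38 - 18*24)=632, (18*29 - -13*38)=1016, (-13*-2 - -8*29)=258; twice the area = |1770| = 1770; area = 885; boundary points = 2 + 2 + 1 + 1 = 6; strictly interior points = area - boundary/2 + 1 = 883; answer 883
Step 2: A1 = 883; r = 16; -7*(16)^4 - 9*(16)^3 - 4*(16)^2 - 6*(16)^1 + 3 = (-458752) + (-36864) + (-1024) + (-96) + (3) = -496733; answer -496733

-496733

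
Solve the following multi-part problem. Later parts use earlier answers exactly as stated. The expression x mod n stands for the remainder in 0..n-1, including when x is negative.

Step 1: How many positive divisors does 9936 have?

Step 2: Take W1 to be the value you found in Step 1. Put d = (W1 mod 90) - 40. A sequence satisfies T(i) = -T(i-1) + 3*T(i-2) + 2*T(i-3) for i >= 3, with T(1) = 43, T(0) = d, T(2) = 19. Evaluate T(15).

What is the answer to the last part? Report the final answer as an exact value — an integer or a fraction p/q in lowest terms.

179470

Step 1: 9936 = 2^4 * 3^3 * 23; number of divisors = (4+1) * (3+1) * (1+1) = 40; answer 40
Step 2: W1 = 40; d = 0; T(3) = -1*(19) + 3*(43) + 2*(0) = 110; iterating: T(3)=110, T(4)=33, T(5)=335, T(6)=-16, T(7)=1087, T(8)=-465, T(9)=3694, T(10)=-2915, T(11)=13067, T(12)=-14424, T(13)=47795, T(14)=-64933, T(15)=179470; answer 179470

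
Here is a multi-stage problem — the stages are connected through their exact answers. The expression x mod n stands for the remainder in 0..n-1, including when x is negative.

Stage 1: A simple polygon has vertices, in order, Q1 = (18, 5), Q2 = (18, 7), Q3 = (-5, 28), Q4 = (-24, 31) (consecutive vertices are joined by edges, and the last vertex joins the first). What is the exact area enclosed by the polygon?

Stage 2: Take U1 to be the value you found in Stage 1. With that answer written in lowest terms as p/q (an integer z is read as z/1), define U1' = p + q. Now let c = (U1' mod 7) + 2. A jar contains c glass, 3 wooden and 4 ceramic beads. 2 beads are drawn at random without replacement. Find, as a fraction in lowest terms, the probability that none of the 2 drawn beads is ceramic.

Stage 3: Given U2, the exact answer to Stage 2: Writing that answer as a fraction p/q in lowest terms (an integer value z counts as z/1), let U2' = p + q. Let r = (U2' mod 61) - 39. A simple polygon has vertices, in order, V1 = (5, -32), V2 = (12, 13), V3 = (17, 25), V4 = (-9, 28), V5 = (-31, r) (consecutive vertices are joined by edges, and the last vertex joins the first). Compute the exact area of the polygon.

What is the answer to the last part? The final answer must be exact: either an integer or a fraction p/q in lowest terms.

3439/2

Stage 1: cross terms: (18*7 - 18*5)=36, (18*28 - -5*7)=539, (-5*31 - -24*28)=517, (-24*5 - 18*31)=-678; twice the area = |414| = 414; area = 207; answer 207
Stage 2: U1 = 207; threaded value p + q = 208; c = 7; total draws C(14,2) = 91; favorable C(10,2) = 45; P = 45/91; answer 45/91
Stage 3: U2 = 45/91; threaded value p + q = 136; r = -25; cross terms: (5*13 - 12*-32)=449, (12*25 - 17*13)=79, (17*28 - -9*25)=701, (-9*-25 - -31*28)=1093, (-31*-32 - 5*-25)=1117; twice the area = |3439| = 3439; area = 3439/2; answer 3439/2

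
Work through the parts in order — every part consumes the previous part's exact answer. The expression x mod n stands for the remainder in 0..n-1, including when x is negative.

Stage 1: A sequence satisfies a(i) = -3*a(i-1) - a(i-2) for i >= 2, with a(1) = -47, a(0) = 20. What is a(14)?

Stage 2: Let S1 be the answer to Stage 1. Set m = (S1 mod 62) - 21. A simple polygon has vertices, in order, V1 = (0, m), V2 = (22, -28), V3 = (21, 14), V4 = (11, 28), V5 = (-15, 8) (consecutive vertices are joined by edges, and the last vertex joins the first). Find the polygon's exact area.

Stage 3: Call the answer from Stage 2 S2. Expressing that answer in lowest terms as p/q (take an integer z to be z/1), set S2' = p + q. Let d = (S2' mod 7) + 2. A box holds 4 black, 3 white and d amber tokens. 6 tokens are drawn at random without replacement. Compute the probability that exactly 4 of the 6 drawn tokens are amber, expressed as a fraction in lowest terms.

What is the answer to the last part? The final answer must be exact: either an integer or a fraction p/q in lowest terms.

Stage 1: a(2) = -3*(-47) - 1*(20) = 121; iterating: a(2)=121, a(3)=-316, a(4)=827, a(5)=-2165, a(6)=5668, a(7)=-14839, a(8)=38849, a(9)=-101708, a(10)=266275, a(11)=-697117, a(12)=1825076, a(13)=-4778111, a(14)=12509257; answer 12509257
Stage 2: S1 = 12509257; m = -8; cross terms: (0*-28 - 22*-8)=176, (22*14 - 21*-28)=896, (21*28 - 11*14)=434, (11*8 - -15*28)=508, (-15*-8 - 0*8)=120; twice the area = |2134| = 2134; area = 1067; answer 1067
Stage 3: S2 = 1067; threaded value p + q = 1068; d = 6; total draws C(13,6) = 1716; favorable C(6,4)*C(7,2) = 315; P = 105/572; answer 105/572

105/572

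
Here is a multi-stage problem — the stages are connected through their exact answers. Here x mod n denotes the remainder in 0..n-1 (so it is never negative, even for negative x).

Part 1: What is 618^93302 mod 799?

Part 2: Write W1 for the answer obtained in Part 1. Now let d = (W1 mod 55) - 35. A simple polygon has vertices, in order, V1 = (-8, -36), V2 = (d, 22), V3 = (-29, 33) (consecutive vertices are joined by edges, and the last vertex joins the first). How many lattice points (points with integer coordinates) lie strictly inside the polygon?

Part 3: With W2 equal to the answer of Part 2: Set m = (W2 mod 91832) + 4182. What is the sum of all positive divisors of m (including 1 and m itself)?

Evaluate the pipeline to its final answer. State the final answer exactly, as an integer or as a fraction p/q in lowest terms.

Part 1: squarings mod 799: 618^1=618, 618^2=2, 618^4=4, 618^8=16, 618^16=256, 618^32=18, 618^64=324, 618^128=307, 618^256=766, 618^512=290, 618^1024=205, 618^2048=477, 618^4096=613, 618^8192=239, 618^16384=392, 618^32768=256, 618^65536=18; 618^93302 = 618^2 * 618^4 * 618^16 * 618^32 * 618^64 * 618^1024 * 618^2048 * 618^8192 * 618^16384 * 618^65536 = 739 (mod 799); answer 739
Part 2: W1 = 739; d = -11; cross terms: (-8*22 - -11*-36)=-572, (-11*33 - -29*22)=275, (-29*-36 - -8*33)=1308; twice the area = |1011| = 1011; area = 1011/2; boundary points = 1 + 1 + 3 = 5; strictly interior points = area - boundary/2 + 1 = 504; answer 504
Part 3: W2 = 504; m = 4686; 4686 = 2 * 3 * 11 * 71; sigma = (1 + 2) * (1 + 3) * (1 + 11) * (1 + 71) = 3 * 4 * 12 * 72 = 10368; answer 10368

10368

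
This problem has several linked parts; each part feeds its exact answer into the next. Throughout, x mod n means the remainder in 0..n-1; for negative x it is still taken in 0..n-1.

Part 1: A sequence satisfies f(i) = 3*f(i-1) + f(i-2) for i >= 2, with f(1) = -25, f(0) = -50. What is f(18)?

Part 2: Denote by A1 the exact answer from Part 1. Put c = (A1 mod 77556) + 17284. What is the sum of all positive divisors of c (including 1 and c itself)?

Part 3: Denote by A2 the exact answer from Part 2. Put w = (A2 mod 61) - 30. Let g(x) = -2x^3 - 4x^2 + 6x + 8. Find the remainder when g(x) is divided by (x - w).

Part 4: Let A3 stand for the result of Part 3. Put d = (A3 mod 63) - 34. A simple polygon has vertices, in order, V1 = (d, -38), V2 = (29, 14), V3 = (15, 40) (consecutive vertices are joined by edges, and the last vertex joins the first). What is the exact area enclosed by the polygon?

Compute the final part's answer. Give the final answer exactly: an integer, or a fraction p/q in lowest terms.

Part 1: f(2) = 3*(-25) + 1*(-50) = -125; iterating: f(2)=-125, f(3)=-400, f(4)=-1325, f(5)=-4375, f(6)=-14450, f(7)=-47725, f(8)=-157625, f(9)=-520600, f(10)=-1719425, f(11)=-5678875, f(12)=-18756050, f(13)=-61947025, f(14)=-204597125, f(15)=-675738400, f(16)=-2231812325, f(17)=-7371175375, f(18)=-24345338450; answer -24345338450
Part 2: A1 = -24345338450; c = 50126; 50126 = 2 * 71 * 353; sigma = (1 + 2) * (1 + 71) * (1 + 353) = 3 * 72 * 354 = 76464; answer 76464
Part 3: A2 = 76464; w = 1; remainder = value at the root: -2*(1)^3 - 4*(1)^2 + 6*(1)^1 + 8 = (-2) + (-4) + (6) + (8) = 8; answer 8
Part 4: A3 = 8; d = -26; cross terms: (-26*14 - 29*-38)=738, (29*40 - 15*14)=950, (15*-38 - -26*40)=470; twice the area = |2158| = 2158; area = 1079; answer 1079

1079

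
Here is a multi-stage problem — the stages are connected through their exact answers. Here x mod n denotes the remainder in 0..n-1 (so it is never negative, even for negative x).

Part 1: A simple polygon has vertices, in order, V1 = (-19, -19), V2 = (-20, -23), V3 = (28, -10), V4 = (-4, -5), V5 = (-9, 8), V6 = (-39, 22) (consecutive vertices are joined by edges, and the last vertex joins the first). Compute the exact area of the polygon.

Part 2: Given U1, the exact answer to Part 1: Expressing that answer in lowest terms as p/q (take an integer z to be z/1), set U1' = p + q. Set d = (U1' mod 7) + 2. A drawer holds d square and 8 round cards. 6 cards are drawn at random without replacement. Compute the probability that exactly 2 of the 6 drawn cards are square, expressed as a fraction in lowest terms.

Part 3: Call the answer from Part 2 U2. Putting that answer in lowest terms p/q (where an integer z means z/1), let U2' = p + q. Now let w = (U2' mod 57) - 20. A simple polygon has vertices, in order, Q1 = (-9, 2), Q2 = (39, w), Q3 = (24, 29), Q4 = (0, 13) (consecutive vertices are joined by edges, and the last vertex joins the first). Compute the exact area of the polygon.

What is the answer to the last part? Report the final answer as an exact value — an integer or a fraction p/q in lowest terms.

Part 1: cross terms: (-19*-23 - -20*-19)=57, (-20*-10 - 28*-23)=844, (28*-5 - -4*-10)=-180, (-4*8 - -9*-5)=-77, (-9*22 - -39*8)=114, (-39*-19 - -19*22)=1159; twice the area = |1917| = 1917; area = 1917/2; answer 1917/2
Part 2: U1 = 1917/2; threaded value p + q = 1919; d = 3; total draws C(11,6) = 462; favorable C(3,2)*C(8,4) = 210; P = 5/11; answer 5/11
Part 3: U2 = 5/11; threaded value p + q = 16; w = -4; cross terms: (-9*-4 - 39*2)=-42, (39*29 - 24*-4)=1227, (24*13 - 0*29)=312, (0*2 - -9*13)=117; twice the area = |1614| = 1614; area = 807; answer 807

807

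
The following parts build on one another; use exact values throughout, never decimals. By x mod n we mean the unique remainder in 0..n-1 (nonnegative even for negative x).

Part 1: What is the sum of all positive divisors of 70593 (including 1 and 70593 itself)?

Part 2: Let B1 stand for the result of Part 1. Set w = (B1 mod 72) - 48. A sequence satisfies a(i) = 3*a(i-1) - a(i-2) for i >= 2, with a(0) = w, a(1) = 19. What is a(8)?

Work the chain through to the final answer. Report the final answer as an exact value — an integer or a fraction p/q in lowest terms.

27801

Part 1: 70593 = 3 * 23531; sigma = (1 + 3) * (1 + 23531) = 4 * 23532 = 94128; answer 94128
Part 2: B1 = 94128; w = -24; a(2) = 3*(19) - 1*(-24) = 81; iterating: a(2)=81, a(3)=224, a(4)=591, a(5)=1549, a(6)=4056, a(7)=10619, a(8)=27801; answer 27801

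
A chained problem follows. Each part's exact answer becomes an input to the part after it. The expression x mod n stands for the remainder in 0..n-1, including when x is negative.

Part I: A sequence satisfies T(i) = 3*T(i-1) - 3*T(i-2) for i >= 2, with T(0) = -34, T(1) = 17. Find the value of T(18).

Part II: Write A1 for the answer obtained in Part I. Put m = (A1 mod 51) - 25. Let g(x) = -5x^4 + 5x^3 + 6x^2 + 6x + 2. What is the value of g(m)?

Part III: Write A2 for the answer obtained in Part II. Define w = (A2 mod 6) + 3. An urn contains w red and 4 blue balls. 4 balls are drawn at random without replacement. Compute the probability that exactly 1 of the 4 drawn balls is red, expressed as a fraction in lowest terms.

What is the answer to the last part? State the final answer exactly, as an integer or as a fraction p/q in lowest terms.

14/165

Part I: T(2) = 3*(17) - 3*(-34) = 153; iterating: T(2)=153, T(3)=408, T(4)=765, T(5)=1071, T(6)=918, T(7)=-459, T(8)=-4131, T(9)=-11016, T(10)=-20655, T(11)=-28917, T(12)=-24786, T(13)=12393, T(14)=111537, T(15)=297432, T(16)=557685, T(17)=780759, T(18)=669222; answer 669222
Part II: A1 = 669222; m = -25; -5*(-25)^4 + 5*(-25)^3 + 6*(-25)^2 + 6*(-25)^1 + 2 = (-1953125) + (-78125) + (3750) + (-150) + (2) = -2027648; answer -2027648
Part III: A2 = -2027648; w = 7; total draws C(11,4) = 330; favorable C(7,1)*C(4,3) = 28; P = 14/165; answer 14/165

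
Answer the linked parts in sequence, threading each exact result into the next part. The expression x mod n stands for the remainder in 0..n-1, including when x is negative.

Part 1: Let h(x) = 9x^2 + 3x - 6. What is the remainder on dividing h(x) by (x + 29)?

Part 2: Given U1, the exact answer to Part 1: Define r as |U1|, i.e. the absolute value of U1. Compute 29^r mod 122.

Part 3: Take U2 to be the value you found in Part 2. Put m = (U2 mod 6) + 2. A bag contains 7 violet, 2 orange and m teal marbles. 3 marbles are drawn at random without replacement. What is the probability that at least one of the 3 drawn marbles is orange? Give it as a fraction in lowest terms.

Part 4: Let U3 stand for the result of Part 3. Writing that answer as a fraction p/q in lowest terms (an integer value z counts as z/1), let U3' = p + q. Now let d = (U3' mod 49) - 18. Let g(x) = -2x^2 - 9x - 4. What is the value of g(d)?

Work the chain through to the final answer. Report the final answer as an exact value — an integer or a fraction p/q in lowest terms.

6

Part 1: remainder = value at the root: 9*(-29)^2 + 3*(-29)^1 - 6 = (7569) + (-87) + (-6) = 7476; answer 7476
Part 2: U1 = 7476; r = 7476; squarings mod 122: 29^1=29, 29^2=109, 29^4=47, 29^8=13, 29^16=47, 29^32=13, 29^64=47, 29^128=13, 29^256=47, 29^512=13, 29^1024=47, 29^2048=13, 29^4096=47; 29^7476 = 29^4 * 29^16 * 29^32 * 29^256 * 29^1024 * 29^2048 * 29^4096 = 1 (mod 122); answer 1
Part 3: U2 = 1; m = 3; total draws C(12,3) = 220; complement C(10,3) = 120; favorable 220 - 120 = 100; P = 5/11; answer 5/11
Part 4: U3 = 5/11; threaded value p + q = 16; d = -2; -2*(-2)^2 - 9*(-2)^1 - 4 = (-8) + (18) + (-4) = 6; answer 6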